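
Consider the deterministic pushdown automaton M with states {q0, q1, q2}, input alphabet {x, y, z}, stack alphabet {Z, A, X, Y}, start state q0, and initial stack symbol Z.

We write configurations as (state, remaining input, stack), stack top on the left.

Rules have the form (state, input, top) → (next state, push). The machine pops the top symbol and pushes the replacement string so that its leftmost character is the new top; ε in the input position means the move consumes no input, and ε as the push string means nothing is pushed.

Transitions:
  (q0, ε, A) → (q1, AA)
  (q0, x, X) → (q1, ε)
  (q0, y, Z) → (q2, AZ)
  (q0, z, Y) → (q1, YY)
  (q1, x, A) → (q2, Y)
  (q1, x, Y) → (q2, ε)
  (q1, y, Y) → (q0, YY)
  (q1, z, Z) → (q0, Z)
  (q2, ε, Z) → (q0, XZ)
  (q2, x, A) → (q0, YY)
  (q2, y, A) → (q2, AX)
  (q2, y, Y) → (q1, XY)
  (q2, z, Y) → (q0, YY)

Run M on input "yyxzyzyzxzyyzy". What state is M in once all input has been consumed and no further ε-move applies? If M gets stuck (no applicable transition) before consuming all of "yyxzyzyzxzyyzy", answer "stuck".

(q0, yyxzyzyzxzyyzy, Z) ⊢ (q2, yxzyzyzxzyyzy, AZ) ⊢ (q2, xzyzyzxzyyzy, AXZ) ⊢ (q0, zyzyzxzyyzy, YYXZ) ⊢ (q1, yzyzxzyyzy, YYYXZ) ⊢ (q0, zyzxzyyzy, YYYYXZ) ⊢ (q1, yzxzyyzy, YYYYYXZ) ⊢ (q0, zxzyyzy, YYYYYYXZ) ⊢ (q1, xzyyzy, YYYYYYYXZ) ⊢ (q2, zyyzy, YYYYYYXZ) ⊢ (q0, yyzy, YYYYYYYXZ)
No transition for (q0, y, top Y); M blocks with input yyzy remaining.

stuck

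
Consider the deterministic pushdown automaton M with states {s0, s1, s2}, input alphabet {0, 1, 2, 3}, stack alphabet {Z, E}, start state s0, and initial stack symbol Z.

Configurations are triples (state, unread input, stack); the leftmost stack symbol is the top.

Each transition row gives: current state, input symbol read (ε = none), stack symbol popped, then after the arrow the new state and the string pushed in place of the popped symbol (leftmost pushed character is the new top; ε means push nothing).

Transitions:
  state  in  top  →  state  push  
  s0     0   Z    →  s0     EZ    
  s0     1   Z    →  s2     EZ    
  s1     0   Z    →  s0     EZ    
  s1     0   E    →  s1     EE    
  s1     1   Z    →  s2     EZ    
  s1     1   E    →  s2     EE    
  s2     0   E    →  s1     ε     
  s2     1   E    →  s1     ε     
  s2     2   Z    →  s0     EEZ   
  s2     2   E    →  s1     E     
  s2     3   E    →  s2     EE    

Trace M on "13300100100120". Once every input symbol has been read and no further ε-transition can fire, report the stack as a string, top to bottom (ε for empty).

EEEEEEEZ

(s0, 13300100100120, Z)
  read 1, top Z: go to s2, push EZ → (s2, 3300100100120, EZ)
  read 3, top E: go to s2, push EE → (s2, 300100100120, EEZ)
  read 3, top E: go to s2, push EE → (s2, 00100100120, EEEZ)
  read 0, top E: go to s1, push ε → (s1, 0100100120, EEZ)
  read 0, top E: go to s1, push EE → (s1, 100100120, EEEZ)
  read 1, top E: go to s2, push EE → (s2, 00100120, EEEEZ)
  read 0, top E: go to s1, push ε → (s1, 0100120, EEEZ)
  read 0, top E: go to s1, push EE → (s1, 100120, EEEEZ)
  read 1, top E: go to s2, push EE → (s2, 00120, EEEEEZ)
  read 0, top E: go to s1, push ε → (s1, 0120, EEEEZ)
  read 0, top E: go to s1, push EE → (s1, 120, EEEEEZ)
  read 1, top E: go to s2, push EE → (s2, 20, EEEEEEZ)
  read 2, top E: go to s1, push E → (s1, 0, EEEEEEZ)
  read 0, top E: go to s1, push EE → (s1, ε, EEEEEEEZ)
All input consumed in state s1 with stack EEEEEEEZ.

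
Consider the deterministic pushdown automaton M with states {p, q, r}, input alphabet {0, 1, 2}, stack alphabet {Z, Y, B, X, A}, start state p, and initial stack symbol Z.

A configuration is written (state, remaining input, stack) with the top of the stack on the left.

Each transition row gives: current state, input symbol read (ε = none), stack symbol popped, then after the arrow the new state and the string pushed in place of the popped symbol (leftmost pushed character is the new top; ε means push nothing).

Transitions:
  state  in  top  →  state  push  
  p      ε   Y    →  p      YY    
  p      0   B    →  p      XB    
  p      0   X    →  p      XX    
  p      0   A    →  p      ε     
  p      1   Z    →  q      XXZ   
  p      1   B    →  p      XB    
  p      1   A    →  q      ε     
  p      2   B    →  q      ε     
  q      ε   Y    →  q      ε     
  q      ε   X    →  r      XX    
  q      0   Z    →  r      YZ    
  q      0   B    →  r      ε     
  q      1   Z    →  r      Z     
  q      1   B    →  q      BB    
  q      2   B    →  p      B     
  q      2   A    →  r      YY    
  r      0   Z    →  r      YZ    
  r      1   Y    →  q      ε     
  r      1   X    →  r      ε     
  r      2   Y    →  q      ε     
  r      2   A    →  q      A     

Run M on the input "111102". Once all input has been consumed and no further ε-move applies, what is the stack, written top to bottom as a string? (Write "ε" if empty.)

Z

(p, 111102, Z)
  read 1, top Z: go to q, push XXZ → (q, 11102, XXZ)
  ε-move, top X: go to r, push XX → (r, 11102, XXXZ)
  read 1, top X: go to r, push ε → (r, 1102, XXZ)
  read 1, top X: go to r, push ε → (r, 102, XZ)
  read 1, top X: go to r, push ε → (r, 02, Z)
  read 0, top Z: go to r, push YZ → (r, 2, YZ)
  read 2, top Y: go to q, push ε → (q, ε, Z)
All input consumed in state q with stack Z.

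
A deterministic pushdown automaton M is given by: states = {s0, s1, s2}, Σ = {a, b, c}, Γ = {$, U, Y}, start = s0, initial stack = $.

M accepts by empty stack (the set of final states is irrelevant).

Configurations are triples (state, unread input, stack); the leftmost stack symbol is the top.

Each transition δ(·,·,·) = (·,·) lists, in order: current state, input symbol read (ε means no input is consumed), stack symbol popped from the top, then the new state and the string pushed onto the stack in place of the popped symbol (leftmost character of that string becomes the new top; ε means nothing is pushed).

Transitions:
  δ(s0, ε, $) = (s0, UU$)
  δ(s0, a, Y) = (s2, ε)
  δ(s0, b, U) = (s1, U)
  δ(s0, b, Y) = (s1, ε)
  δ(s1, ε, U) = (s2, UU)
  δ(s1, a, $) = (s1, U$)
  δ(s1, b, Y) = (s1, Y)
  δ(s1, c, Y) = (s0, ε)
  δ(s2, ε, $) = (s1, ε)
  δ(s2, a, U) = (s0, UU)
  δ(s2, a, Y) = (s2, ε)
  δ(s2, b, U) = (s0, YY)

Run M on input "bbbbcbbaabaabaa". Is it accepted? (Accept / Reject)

Accept

(s0, bbbbcbbaabaabaa, $)
  ε-move, top $: go to s0, push UU$ → (s0, bbbbcbbaabaabaa, UU$)
  read b, top U: go to s1, push U → (s1, bbbcbbaabaabaa, UU$)
  ε-move, top U: go to s2, push UU → (s2, bbbcbbaabaabaa, UUU$)
  read b, top U: go to s0, push YY → (s0, bbcbbaabaabaa, YYUU$)
  read b, top Y: go to s1, push ε → (s1, bcbbaabaabaa, YUU$)
  read b, top Y: go to s1, push Y → (s1, cbbaabaabaa, YUU$)
  read c, top Y: go to s0, push ε → (s0, bbaabaabaa, UU$)
  read b, top U: go to s1, push U → (s1, baabaabaa, UU$)
  ε-move, top U: go to s2, push UU → (s2, baabaabaa, UUU$)
  read b, top U: go to s0, push YY → (s0, aabaabaa, YYUU$)
  read a, top Y: go to s2, push ε → (s2, abaabaa, YUU$)
  read a, top Y: go to s2, push ε → (s2, baabaa, UU$)
  read b, top U: go to s0, push YY → (s0, aabaa, YYU$)
  read a, top Y: go to s2, push ε → (s2, abaa, YU$)
  read a, top Y: go to s2, push ε → (s2, baa, U$)
  read b, top U: go to s0, push YY → (s0, aa, YY$)
  read a, top Y: go to s2, push ε → (s2, a, Y$)
  read a, top Y: go to s2, push ε → (s2, ε, $)
  ε-move, top $: go to s1, push ε → (s1, ε, ε)
All input consumed and the stack is empty.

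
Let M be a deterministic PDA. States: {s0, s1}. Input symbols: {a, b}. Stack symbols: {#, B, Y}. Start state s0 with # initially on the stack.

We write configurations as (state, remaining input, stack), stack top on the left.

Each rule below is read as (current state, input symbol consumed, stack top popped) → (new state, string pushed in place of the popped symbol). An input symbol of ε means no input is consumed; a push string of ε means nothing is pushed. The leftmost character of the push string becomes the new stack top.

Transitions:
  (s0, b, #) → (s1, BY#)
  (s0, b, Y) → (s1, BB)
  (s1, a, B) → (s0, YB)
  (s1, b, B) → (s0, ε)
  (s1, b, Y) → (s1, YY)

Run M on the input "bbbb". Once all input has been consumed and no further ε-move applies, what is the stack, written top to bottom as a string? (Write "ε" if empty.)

B#

(s0, bbbb, #)
  read b, top #: go to s1, push BY# → (s1, bbb, BY#)
  read b, top B: go to s0, push ε → (s0, bb, Y#)
  read b, top Y: go to s1, push BB → (s1, b, BB#)
  read b, top B: go to s0, push ε → (s0, ε, B#)
All input consumed in state s0 with stack B#.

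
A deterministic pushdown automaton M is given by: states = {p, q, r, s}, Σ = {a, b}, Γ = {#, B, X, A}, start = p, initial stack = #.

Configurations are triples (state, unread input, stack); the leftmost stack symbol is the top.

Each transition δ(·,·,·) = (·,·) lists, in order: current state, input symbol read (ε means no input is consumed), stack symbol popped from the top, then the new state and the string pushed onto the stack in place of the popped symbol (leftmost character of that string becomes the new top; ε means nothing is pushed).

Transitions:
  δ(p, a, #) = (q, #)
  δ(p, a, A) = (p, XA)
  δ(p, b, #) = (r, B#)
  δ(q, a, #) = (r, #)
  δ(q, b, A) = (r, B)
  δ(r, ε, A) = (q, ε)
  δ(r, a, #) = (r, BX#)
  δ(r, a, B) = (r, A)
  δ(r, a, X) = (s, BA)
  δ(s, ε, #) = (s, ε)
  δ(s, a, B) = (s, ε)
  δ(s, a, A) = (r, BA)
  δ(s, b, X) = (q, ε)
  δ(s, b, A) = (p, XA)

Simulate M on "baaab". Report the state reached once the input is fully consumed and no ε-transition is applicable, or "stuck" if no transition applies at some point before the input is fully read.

stuck

(p, baaab, #) ⊢ (r, aaab, B#) ⊢ (r, aab, A#) ⊢ (q, aab, #) ⊢ (r, ab, #) ⊢ (r, b, BX#)
No transition for (r, b, top B); M blocks with input b remaining.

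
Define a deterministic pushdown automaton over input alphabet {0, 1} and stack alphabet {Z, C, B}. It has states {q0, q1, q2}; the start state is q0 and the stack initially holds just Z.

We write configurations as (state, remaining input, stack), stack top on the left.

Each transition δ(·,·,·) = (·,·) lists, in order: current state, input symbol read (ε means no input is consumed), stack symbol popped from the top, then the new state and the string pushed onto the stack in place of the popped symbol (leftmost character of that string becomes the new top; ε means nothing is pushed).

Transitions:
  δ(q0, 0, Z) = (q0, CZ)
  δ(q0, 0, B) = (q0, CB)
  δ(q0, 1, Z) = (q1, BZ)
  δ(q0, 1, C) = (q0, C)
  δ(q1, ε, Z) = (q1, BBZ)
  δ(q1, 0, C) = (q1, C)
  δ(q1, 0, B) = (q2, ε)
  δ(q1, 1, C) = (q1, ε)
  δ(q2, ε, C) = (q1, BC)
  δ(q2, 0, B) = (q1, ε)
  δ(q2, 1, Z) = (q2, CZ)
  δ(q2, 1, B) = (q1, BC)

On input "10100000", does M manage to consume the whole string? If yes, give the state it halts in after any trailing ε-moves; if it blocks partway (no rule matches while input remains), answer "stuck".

q1

(q0, 10100000, Z)
  read 1, top Z: go to q1, push BZ → (q1, 0100000, BZ)
  read 0, top B: go to q2, push ε → (q2, 100000, Z)
  read 1, top Z: go to q2, push CZ → (q2, 00000, CZ)
  ε-move, top C: go to q1, push BC → (q1, 00000, BCZ)
  read 0, top B: go to q2, push ε → (q2, 0000, CZ)
  ε-move, top C: go to q1, push BC → (q1, 0000, BCZ)
  read 0, top B: go to q2, push ε → (q2, 000, CZ)
  ε-move, top C: go to q1, push BC → (q1, 000, BCZ)
  read 0, top B: go to q2, push ε → (q2, 00, CZ)
  ε-move, top C: go to q1, push BC → (q1, 00, BCZ)
  read 0, top B: go to q2, push ε → (q2, 0, CZ)
  ε-move, top C: go to q1, push BC → (q1, 0, BCZ)
  read 0, top B: go to q2, push ε → (q2, ε, CZ)
  ε-move, top C: go to q1, push BC → (q1, ε, BCZ)
All input consumed; M is in state q1.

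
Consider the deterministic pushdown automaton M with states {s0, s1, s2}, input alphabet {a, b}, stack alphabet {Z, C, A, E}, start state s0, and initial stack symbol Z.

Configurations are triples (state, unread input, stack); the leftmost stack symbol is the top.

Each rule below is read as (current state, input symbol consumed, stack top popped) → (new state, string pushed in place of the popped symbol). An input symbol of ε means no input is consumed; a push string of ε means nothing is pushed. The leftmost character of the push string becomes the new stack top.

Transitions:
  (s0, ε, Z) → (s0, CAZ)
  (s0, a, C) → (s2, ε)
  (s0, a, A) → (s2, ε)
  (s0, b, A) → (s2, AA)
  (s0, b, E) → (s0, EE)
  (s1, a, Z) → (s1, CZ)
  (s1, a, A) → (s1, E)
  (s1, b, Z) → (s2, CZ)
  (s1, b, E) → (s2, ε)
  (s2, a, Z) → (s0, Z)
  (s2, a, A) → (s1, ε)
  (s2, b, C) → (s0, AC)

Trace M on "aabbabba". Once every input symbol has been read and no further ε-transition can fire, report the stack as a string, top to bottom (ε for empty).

ACZ

(s0, aabbabba, Z) ⊢ (s0, aabbabba, CAZ) ⊢ (s2, abbabba, AZ) ⊢ (s1, bbabba, Z) ⊢ (s2, babba, CZ) ⊢ (s0, abba, ACZ) ⊢ (s2, bba, CZ) ⊢ (s0, ba, ACZ) ⊢ (s2, a, AACZ) ⊢ (s1, ε, ACZ)
All input consumed in state s1 with stack ACZ.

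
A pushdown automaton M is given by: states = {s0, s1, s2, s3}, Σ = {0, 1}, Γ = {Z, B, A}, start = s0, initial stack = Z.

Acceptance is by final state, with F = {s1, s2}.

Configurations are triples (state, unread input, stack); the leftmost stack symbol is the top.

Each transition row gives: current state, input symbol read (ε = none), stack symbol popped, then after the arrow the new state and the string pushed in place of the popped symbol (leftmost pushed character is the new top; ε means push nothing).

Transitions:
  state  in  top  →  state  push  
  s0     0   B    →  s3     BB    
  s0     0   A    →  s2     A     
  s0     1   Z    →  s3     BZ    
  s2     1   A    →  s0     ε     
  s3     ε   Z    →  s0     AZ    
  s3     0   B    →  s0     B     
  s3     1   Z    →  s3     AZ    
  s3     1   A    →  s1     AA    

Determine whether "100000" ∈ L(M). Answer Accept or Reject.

Reject

No computation consumes all input and reaches a final state.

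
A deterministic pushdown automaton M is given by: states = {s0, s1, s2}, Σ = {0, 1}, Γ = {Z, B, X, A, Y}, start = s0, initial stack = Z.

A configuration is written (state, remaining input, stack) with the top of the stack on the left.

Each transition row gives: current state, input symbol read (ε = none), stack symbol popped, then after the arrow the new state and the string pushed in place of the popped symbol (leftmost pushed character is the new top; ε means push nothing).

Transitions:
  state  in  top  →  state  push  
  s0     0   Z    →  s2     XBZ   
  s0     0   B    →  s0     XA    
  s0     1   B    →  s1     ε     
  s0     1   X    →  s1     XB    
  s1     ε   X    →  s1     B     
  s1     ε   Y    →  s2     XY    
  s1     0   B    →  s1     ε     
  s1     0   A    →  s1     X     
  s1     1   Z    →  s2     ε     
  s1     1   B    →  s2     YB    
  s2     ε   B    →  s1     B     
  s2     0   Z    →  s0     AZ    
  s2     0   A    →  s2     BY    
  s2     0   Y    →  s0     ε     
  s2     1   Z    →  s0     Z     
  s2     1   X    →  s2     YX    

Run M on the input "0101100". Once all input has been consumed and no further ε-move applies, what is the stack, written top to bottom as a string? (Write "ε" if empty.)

XABBZ

(s0, 0101100, Z)
  read 0, top Z: go to s2, push XBZ → (s2, 101100, XBZ)
  read 1, top X: go to s2, push YX → (s2, 01100, YXBZ)
  read 0, top Y: go to s0, push ε → (s0, 1100, XBZ)
  read 1, top X: go to s1, push XB → (s1, 100, XBBZ)
  ε-move, top X: go to s1, push B → (s1, 100, BBBZ)
  read 1, top B: go to s2, push YB → (s2, 00, YBBBZ)
  read 0, top Y: go to s0, push ε → (s0, 0, BBBZ)
  read 0, top B: go to s0, push XA → (s0, ε, XABBZ)
All input consumed in state s0 with stack XABBZ.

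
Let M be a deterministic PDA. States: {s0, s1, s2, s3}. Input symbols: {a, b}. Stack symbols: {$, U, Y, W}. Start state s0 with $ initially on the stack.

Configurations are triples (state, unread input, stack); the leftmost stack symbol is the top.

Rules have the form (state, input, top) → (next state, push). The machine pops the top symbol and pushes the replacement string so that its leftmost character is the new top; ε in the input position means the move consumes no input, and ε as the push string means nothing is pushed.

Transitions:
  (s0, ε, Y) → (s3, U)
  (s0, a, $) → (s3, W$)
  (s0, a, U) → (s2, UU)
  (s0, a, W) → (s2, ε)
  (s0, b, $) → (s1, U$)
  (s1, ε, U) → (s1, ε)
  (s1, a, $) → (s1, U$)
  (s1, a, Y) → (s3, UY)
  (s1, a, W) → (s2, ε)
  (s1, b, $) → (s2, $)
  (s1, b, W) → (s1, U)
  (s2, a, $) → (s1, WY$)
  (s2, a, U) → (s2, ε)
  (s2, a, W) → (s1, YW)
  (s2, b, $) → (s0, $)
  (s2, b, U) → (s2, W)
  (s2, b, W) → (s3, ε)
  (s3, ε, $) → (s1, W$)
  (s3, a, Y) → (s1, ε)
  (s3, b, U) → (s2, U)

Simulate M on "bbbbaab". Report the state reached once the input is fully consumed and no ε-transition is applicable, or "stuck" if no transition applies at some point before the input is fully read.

s2

(s0, bbbbaab, $) ⊢ (s1, bbbaab, U$) ⊢ (s1, bbbaab, $) ⊢ (s2, bbaab, $) ⊢ (s0, baab, $) ⊢ (s1, aab, U$) ⊢ (s1, aab, $) ⊢ (s1, ab, U$) ⊢ (s1, ab, $) ⊢ (s1, b, U$) ⊢ (s1, b, $) ⊢ (s2, ε, $)
All input consumed; M is in state s2.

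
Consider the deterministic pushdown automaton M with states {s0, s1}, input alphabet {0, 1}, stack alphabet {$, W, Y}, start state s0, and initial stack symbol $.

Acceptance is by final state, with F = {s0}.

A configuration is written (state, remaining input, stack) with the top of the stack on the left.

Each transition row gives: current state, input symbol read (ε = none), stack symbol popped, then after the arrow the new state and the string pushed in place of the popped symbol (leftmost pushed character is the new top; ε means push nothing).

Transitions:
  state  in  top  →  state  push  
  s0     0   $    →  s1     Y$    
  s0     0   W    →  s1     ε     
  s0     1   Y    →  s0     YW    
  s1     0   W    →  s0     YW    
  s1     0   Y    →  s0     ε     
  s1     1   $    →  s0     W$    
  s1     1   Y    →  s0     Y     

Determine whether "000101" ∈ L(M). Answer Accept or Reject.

Reject

(s0, 000101, $)
  read 0, top $: go to s1, push Y$ → (s1, 00101, Y$)
  read 0, top Y: go to s0, push ε → (s0, 0101, $)
  read 0, top $: go to s1, push Y$ → (s1, 101, Y$)
  read 1, top Y: go to s0, push Y → (s0, 01, Y$)
No transition applies at (s0, 01, Y$); input not fully consumed.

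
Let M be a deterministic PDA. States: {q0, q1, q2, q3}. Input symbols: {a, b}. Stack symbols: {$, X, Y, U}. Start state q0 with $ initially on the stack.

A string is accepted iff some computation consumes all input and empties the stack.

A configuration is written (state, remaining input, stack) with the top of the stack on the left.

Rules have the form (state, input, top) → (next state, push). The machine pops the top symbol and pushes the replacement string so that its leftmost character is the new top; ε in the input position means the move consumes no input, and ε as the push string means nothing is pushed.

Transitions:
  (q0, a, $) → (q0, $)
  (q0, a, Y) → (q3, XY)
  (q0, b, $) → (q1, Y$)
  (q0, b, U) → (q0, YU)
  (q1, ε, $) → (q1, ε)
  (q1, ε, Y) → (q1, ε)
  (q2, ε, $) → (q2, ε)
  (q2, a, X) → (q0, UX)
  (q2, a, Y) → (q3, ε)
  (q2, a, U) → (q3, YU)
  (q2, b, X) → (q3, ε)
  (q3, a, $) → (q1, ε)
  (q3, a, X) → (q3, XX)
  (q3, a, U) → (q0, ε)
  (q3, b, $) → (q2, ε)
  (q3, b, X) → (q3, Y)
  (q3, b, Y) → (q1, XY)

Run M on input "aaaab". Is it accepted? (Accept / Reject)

Accept

(q0, aaaab, $)
  read a, top $: go to q0, push $ → (q0, aaab, $)
  read a, top $: go to q0, push $ → (q0, aab, $)
  read a, top $: go to q0, push $ → (q0, ab, $)
  read a, top $: go to q0, push $ → (q0, b, $)
  read b, top $: go to q1, push Y$ → (q1, ε, Y$)
  ε-move, top Y: go to q1, push ε → (q1, ε, $)
  ε-move, top $: go to q1, push ε → (q1, ε, ε)
All input consumed and the stack is empty.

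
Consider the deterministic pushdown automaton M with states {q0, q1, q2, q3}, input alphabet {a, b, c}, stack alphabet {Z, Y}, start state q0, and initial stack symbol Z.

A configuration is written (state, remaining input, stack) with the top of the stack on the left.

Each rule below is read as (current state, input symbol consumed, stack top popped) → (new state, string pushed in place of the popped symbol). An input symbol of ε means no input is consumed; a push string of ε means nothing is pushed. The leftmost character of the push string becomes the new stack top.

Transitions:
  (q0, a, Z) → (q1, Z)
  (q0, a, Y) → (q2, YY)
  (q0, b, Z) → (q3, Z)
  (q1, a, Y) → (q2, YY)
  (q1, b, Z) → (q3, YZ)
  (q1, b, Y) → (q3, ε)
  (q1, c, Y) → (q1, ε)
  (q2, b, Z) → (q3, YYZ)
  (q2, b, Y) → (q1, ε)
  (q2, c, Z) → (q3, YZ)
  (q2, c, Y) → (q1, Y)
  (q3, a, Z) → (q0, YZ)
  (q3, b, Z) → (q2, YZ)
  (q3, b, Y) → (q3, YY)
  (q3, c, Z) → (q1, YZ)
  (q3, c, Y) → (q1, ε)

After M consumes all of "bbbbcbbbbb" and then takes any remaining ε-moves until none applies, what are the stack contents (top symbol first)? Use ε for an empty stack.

(q0, bbbbcbbbbb, Z)
  read b, top Z: go to q3, push Z → (q3, bbbcbbbbb, Z)
  read b, top Z: go to q2, push YZ → (q2, bbcbbbbb, YZ)
  read b, top Y: go to q1, push ε → (q1, bcbbbbb, Z)
  read b, top Z: go to q3, push YZ → (q3, cbbbbb, YZ)
  read c, top Y: go to q1, push ε → (q1, bbbbb, Z)
  read b, top Z: go to q3, push YZ → (q3, bbbb, YZ)
  read b, top Y: go to q3, push YY → (q3, bbb, YYZ)
  read b, top Y: go to q3, push YY → (q3, bb, YYYZ)
  read b, top Y: go to q3, push YY → (q3, b, YYYYZ)
  read b, top Y: go to q3, push YY → (q3, ε, YYYYYZ)
All input consumed in state q3 with stack YYYYYZ.

YYYYYZ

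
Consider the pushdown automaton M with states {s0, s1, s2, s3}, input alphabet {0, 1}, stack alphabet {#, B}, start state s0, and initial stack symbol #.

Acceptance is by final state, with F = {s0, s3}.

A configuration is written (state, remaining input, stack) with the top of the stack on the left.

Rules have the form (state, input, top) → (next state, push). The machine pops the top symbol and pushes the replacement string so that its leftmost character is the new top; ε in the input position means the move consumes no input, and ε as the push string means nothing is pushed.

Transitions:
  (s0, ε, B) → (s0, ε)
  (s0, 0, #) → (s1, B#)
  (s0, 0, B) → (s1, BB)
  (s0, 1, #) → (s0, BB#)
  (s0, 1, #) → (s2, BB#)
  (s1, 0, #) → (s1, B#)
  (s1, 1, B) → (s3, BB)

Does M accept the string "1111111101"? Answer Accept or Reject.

Accept

One accepting computation: (s0, 1111111101, #) ⊢ (s0, 111111101, BB#) ⊢ (s0, 111111101, B#) ⊢ (s0, 111111101, #) ⊢ (s0, 11111101, BB#) ⊢ (s0, 11111101, B#) ⊢ (s0, 11111101, #) ⊢ (s0, 1111101, BB#) ⊢ (s0, 1111101, B#) ⊢ (s0, 1111101, #) ⊢ (s0, 111101, BB#) ⊢ (s0, 111101, B#) ⊢ (s0, 111101, #) ⊢ (s0, 11101, BB#) ⊢ (s0, 11101, B#) ⊢ (s0, 11101, #) ⊢ (s0, 1101, BB#) ⊢ (s0, 1101, B#) ⊢ (s0, 1101, #) ⊢ (s0, 101, BB#) ⊢ (s0, 101, B#) ⊢ (s0, 101, #) ⊢ (s0, 01, BB#) ⊢ (s1, 1, BBB#) ⊢ (s3, ε, BBBB#)
All input consumed and state s3 ∈ F.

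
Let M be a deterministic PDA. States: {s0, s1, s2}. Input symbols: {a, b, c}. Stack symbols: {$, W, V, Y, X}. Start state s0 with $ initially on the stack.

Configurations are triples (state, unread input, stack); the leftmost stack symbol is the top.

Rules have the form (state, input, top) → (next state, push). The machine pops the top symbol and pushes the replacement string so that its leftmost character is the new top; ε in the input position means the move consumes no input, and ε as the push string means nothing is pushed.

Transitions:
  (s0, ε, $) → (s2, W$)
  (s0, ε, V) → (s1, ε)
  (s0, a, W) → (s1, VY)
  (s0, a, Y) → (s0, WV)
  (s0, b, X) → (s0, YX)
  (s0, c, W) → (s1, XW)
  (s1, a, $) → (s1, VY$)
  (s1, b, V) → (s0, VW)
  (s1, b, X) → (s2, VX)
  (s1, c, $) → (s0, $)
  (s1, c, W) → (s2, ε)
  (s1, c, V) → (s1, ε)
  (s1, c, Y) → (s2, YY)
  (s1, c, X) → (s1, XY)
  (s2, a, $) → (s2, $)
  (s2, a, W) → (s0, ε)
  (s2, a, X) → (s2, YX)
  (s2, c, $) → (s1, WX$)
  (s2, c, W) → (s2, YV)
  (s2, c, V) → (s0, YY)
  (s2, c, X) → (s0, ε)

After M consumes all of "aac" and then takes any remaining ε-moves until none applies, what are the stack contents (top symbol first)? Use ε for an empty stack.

YV$

(s0, aac, $) ⊢ (s2, aac, W$) ⊢ (s0, ac, $) ⊢ (s2, ac, W$) ⊢ (s0, c, $) ⊢ (s2, c, W$) ⊢ (s2, ε, YV$)
All input consumed in state s2 with stack YV$.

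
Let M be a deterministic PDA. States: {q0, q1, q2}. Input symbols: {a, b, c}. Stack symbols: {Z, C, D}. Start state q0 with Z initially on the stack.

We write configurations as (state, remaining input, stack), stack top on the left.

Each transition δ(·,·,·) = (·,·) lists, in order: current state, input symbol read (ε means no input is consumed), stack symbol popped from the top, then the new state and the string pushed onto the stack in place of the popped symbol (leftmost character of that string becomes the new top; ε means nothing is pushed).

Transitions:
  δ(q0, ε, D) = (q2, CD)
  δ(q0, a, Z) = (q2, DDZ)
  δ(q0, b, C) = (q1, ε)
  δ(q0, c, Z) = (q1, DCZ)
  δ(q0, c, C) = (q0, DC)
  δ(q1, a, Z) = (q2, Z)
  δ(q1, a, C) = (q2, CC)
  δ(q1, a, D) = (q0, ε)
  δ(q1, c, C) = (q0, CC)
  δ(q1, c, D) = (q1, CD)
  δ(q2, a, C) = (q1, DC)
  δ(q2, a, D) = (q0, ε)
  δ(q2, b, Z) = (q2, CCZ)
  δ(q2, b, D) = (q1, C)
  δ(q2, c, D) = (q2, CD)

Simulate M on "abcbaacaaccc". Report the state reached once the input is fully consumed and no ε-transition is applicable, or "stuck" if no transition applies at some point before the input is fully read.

q2

(q0, abcbaacaaccc, Z)
  read a, top Z: go to q2, push DDZ → (q2, bcbaacaaccc, DDZ)
  read b, top D: go to q1, push C → (q1, cbaacaaccc, CDZ)
  read c, top C: go to q0, push CC → (q0, baacaaccc, CCDZ)
  read b, top C: go to q1, push ε → (q1, aacaaccc, CDZ)
  read a, top C: go to q2, push CC → (q2, acaaccc, CCDZ)
  read a, top C: go to q1, push DC → (q1, caaccc, DCCDZ)
  read c, top D: go to q1, push CD → (q1, aaccc, CDCCDZ)
  read a, top C: go to q2, push CC → (q2, accc, CCDCCDZ)
  read a, top C: go to q1, push DC → (q1, ccc, DCCDCCDZ)
  read c, top D: go to q1, push CD → (q1, cc, CDCCDCCDZ)
  read c, top C: go to q0, push CC → (q0, c, CCDCCDCCDZ)
  read c, top C: go to q0, push DC → (q0, ε, DCCDCCDCCDZ)
  ε-move, top D: go to q2, push CD → (q2, ε, CDCCDCCDCCDZ)
All input consumed; M is in state q2.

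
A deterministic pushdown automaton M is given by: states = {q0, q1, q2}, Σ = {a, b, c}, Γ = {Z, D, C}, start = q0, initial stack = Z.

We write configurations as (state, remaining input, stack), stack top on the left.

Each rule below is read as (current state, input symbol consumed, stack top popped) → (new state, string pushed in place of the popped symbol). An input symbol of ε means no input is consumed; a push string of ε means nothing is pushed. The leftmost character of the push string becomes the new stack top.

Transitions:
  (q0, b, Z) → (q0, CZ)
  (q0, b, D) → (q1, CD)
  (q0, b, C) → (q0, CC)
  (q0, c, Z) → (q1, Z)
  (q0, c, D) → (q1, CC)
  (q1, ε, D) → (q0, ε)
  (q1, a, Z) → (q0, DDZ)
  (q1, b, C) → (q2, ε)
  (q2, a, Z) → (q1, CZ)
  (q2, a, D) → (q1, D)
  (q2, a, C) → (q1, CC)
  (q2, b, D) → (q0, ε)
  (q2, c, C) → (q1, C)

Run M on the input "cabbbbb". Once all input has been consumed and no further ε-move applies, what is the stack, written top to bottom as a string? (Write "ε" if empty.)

(q0, cabbbbb, Z)
  read c, top Z: go to q1, push Z → (q1, abbbbb, Z)
  read a, top Z: go to q0, push DDZ → (q0, bbbbb, DDZ)
  read b, top D: go to q1, push CD → (q1, bbbb, CDDZ)
  read b, top C: go to q2, push ε → (q2, bbb, DDZ)
  read b, top D: go to q0, push ε → (q0, bb, DZ)
  read b, top D: go to q1, push CD → (q1, b, CDZ)
  read b, top C: go to q2, push ε → (q2, ε, DZ)
All input consumed in state q2 with stack DZ.

DZ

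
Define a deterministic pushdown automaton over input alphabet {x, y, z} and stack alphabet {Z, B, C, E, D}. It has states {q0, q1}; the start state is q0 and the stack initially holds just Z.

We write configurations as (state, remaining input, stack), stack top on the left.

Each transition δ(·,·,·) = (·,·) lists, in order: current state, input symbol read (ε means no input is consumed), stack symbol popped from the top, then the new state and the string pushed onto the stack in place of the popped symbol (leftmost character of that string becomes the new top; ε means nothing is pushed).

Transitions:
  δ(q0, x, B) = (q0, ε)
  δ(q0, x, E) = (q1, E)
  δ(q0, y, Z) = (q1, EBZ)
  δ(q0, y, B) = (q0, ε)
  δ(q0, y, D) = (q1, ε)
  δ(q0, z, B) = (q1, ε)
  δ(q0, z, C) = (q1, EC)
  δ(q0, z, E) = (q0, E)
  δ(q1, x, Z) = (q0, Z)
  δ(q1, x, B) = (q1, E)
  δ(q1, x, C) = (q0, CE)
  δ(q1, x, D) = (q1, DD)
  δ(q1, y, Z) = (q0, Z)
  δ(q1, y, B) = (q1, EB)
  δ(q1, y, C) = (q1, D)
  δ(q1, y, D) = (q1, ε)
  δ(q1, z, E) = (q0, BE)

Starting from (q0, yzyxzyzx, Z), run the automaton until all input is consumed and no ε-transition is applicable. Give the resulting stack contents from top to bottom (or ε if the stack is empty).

(q0, yzyxzyzx, Z)
  read y, top Z: go to q1, push EBZ → (q1, zyxzyzx, EBZ)
  read z, top E: go to q0, push BE → (q0, yxzyzx, BEBZ)
  read y, top B: go to q0, push ε → (q0, xzyzx, EBZ)
  read x, top E: go to q1, push E → (q1, zyzx, EBZ)
  read z, top E: go to q0, push BE → (q0, yzx, BEBZ)
  read y, top B: go to q0, push ε → (q0, zx, EBZ)
  read z, top E: go to q0, push E → (q0, x, EBZ)
  read x, top E: go to q1, push E → (q1, ε, EBZ)
All input consumed in state q1 with stack EBZ.

EBZ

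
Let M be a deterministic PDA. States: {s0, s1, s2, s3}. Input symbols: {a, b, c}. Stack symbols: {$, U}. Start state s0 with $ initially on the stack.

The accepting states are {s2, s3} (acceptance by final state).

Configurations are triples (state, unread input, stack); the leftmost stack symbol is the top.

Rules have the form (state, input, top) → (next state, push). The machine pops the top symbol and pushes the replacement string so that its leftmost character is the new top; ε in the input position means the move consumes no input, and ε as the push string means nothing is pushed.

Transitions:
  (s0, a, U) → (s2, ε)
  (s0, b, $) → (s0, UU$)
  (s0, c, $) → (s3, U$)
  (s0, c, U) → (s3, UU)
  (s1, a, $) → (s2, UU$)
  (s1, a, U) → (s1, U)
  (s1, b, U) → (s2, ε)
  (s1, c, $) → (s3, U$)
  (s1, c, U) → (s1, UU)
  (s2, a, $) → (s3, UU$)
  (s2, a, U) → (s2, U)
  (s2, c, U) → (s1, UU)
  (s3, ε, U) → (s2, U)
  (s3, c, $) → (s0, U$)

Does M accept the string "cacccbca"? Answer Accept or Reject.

Reject

(s0, cacccbca, $)
  read c, top $: go to s3, push U$ → (s3, acccbca, U$)
  ε-move, top U: go to s2, push U → (s2, acccbca, U$)
  read a, top U: go to s2, push U → (s2, cccbca, U$)
  read c, top U: go to s1, push UU → (s1, ccbca, UU$)
  read c, top U: go to s1, push UU → (s1, cbca, UUU$)
  read c, top U: go to s1, push UU → (s1, bca, UUUU$)
  read b, top U: go to s2, push ε → (s2, ca, UUU$)
  read c, top U: go to s1, push UU → (s1, a, UUUU$)
  read a, top U: go to s1, push U → (s1, ε, UUUU$)
All input consumed; state s1 ∉ F and no further ε-move applies.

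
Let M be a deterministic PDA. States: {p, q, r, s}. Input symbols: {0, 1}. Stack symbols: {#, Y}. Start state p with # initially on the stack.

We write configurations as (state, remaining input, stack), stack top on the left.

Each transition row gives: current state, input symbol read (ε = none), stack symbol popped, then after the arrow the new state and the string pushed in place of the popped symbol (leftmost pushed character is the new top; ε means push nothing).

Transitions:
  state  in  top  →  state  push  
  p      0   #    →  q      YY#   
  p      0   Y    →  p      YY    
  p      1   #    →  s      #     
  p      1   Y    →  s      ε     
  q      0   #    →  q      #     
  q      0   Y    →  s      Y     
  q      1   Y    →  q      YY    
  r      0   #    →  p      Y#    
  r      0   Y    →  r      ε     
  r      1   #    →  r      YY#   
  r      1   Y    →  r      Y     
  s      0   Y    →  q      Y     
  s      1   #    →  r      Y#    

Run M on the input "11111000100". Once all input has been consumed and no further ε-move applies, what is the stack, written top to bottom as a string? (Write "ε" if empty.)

Y#

(p, 11111000100, #) ⊢ (s, 1111000100, #) ⊢ (r, 111000100, Y#) ⊢ (r, 11000100, Y#) ⊢ (r, 1000100, Y#) ⊢ (r, 000100, Y#) ⊢ (r, 00100, #) ⊢ (p, 0100, Y#) ⊢ (p, 100, YY#) ⊢ (s, 00, Y#) ⊢ (q, 0, Y#) ⊢ (s, ε, Y#)
All input consumed in state s with stack Y#.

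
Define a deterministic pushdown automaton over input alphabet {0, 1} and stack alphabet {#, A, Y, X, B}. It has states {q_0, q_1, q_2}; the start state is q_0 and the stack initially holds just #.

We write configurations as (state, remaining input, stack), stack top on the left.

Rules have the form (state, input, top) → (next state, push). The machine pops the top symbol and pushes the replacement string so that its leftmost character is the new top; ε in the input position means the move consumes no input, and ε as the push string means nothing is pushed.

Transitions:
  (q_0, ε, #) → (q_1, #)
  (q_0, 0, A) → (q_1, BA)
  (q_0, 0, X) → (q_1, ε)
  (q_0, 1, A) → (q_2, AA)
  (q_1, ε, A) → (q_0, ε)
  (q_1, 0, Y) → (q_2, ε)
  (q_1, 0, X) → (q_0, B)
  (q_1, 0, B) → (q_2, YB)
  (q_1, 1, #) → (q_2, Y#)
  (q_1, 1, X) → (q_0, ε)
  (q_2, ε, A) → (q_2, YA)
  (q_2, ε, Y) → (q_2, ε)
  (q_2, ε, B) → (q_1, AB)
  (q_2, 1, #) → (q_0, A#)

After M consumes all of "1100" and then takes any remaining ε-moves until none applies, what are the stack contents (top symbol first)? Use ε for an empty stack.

BA#

(q_0, 1100, #)
  ε-move, top #: go to q_1, push # → (q_1, 1100, #)
  read 1, top #: go to q_2, push Y# → (q_2, 100, Y#)
  ε-move, top Y: go to q_2, push ε → (q_2, 100, #)
  read 1, top #: go to q_0, push A# → (q_0, 00, A#)
  read 0, top A: go to q_1, push BA → (q_1, 0, BA#)
  read 0, top B: go to q_2, push YB → (q_2, ε, YBA#)
  ε-move, top Y: go to q_2, push ε → (q_2, ε, BA#)
  ε-move, top B: go to q_1, push AB → (q_1, ε, ABA#)
  ε-move, top A: go to q_0, push ε → (q_0, ε, BA#)
All input consumed in state q_0 with stack BA#.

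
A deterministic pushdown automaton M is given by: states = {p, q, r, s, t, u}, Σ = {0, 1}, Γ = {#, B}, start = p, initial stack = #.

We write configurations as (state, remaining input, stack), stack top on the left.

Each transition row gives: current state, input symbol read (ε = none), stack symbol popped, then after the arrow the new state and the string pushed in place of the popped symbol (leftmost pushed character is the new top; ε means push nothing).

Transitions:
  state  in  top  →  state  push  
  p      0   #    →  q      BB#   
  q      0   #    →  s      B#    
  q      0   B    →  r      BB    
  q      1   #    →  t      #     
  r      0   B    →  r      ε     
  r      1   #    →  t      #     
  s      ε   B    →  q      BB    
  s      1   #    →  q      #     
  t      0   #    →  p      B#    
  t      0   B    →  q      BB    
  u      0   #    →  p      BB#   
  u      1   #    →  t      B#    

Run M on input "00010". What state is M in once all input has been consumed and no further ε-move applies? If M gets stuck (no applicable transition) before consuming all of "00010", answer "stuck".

(p, 00010, #)
  read 0, top #: go to q, push BB# → (q, 0010, BB#)
  read 0, top B: go to r, push BB → (r, 010, BBB#)
  read 0, top B: go to r, push ε → (r, 10, BB#)
No transition for (r, 1, top B); M blocks with input 10 remaining.

stuck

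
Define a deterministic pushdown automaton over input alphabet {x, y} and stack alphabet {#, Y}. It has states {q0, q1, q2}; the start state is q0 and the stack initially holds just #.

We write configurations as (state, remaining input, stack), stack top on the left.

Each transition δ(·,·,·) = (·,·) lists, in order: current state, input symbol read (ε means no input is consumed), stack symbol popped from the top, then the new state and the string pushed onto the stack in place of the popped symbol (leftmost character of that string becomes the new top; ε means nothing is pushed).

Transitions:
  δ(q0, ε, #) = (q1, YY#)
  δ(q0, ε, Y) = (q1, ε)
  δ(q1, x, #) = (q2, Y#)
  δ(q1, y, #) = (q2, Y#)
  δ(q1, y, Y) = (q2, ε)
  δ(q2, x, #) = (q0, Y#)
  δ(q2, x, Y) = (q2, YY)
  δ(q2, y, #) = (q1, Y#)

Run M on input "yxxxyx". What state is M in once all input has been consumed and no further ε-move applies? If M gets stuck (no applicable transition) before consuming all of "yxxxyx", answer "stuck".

(q0, yxxxyx, #)
  ε-move, top #: go to q1, push YY# → (q1, yxxxyx, YY#)
  read y, top Y: go to q2, push ε → (q2, xxxyx, Y#)
  read x, top Y: go to q2, push YY → (q2, xxyx, YY#)
  read x, top Y: go to q2, push YY → (q2, xyx, YYY#)
  read x, top Y: go to q2, push YY → (q2, yx, YYYY#)
No transition for (q2, y, top Y); M blocks with input yx remaining.

stuck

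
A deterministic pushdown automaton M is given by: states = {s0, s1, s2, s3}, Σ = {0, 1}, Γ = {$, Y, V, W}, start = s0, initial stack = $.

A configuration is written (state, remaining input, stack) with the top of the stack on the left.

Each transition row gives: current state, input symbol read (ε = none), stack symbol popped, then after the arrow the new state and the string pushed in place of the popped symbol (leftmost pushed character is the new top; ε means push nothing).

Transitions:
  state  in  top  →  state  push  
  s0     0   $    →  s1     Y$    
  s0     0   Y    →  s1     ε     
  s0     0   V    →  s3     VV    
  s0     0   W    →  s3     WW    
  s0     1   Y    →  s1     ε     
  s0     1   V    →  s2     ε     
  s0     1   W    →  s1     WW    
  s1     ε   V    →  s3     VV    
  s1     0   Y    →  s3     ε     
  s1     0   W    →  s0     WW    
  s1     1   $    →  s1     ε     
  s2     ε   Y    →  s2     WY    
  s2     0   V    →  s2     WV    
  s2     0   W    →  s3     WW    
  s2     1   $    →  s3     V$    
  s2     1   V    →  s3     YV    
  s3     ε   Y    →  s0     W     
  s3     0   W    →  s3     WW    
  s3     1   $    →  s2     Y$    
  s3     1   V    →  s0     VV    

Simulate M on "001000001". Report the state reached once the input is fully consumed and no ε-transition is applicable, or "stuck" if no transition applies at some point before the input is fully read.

(s0, 001000001, $)
  read 0, top $: go to s1, push Y$ → (s1, 01000001, Y$)
  read 0, top Y: go to s3, push ε → (s3, 1000001, $)
  read 1, top $: go to s2, push Y$ → (s2, 000001, Y$)
  ε-move, top Y: go to s2, push WY → (s2, 000001, WY$)
  read 0, top W: go to s3, push WW → (s3, 00001, WWY$)
  read 0, top W: go to s3, push WW → (s3, 0001, WWWY$)
  read 0, top W: go to s3, push WW → (s3, 001, WWWWY$)
  read 0, top W: go to s3, push WW → (s3, 01, WWWWWY$)
  read 0, top W: go to s3, push WW → (s3, 1, WWWWWWY$)
No transition for (s3, 1, top W); M blocks with input 1 remaining.

stuck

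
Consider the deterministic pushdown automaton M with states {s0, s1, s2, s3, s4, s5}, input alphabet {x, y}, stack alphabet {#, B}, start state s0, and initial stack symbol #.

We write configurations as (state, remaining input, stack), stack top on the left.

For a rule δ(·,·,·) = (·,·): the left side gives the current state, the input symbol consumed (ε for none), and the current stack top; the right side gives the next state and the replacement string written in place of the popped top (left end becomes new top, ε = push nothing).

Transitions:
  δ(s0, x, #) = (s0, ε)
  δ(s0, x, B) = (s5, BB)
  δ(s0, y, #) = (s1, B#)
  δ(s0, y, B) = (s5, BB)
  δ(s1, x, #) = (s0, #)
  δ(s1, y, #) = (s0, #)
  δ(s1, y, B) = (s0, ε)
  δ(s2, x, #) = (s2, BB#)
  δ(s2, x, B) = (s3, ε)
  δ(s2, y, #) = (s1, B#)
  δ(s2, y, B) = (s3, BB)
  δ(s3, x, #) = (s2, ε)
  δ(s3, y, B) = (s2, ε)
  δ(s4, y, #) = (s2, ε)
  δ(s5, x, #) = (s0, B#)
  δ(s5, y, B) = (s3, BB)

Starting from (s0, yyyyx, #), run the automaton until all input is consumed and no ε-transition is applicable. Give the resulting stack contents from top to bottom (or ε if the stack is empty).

(s0, yyyyx, #) ⊢ (s1, yyyx, B#) ⊢ (s0, yyx, #) ⊢ (s1, yx, B#) ⊢ (s0, x, #) ⊢ (s0, ε, ε)
All input consumed in state s0 with stack ε.

ε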